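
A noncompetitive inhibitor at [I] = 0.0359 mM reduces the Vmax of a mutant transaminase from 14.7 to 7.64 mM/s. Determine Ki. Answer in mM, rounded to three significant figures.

Noncompetitive: Vmax,app = Vmax/α with α = 1 + [I]/Ki.
α = Vmax/Vmax,app = 14.7/7.64 = 1.924.
Ki = [I]/(α − 1) = 0.0359/0.9241 = 0.0388 mM.

0.0388 mM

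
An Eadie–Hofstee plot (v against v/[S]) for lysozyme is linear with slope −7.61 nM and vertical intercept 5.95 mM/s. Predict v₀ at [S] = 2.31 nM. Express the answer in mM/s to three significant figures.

In the Eadie–Hofstee form v = Vmax − Km·(v/[S]), the slope is −Km and the intercept is Vmax, so Km = 7.61 nM and Vmax = 5.95 mM/s.
v = 5.95 × 2.31/(7.61 + 2.31) = 1.39 mM/s.

1.39 mM/s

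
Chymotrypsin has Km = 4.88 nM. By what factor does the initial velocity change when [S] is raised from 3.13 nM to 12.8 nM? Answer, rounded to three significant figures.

The fractional saturations are [S]/(Km+[S]) = 3.13/8.010 = 0.3908 and 12.8/17.68 = 0.7240.
v₂/v₁ is just their ratio: 0.7240/0.3908 = 1.85.

1.85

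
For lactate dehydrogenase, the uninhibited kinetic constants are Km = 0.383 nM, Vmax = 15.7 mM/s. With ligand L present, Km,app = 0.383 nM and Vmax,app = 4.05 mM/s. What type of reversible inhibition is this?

Vmax decreases (15.7 → 4.05 mM/s) while Km is unchanged — pure noncompetitive inhibition.

noncompetitive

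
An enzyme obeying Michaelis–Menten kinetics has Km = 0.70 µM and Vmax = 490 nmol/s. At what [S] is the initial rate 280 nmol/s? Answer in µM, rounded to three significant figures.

Rearranging v = Vmax[S]/(Km+[S]) gives [S] = Km·v/(Vmax − v).
[S] = 0.70 × 280 / (490 − 280) = 196.0/210.0 = 0.933 µM.

0.933 µM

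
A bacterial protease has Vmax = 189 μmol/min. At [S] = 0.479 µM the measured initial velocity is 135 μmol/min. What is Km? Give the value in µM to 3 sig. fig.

v/Vmax = 135/189 = 0.7143 = [S]/(Km+[S]).
So Km + [S] = [S]/0.7143 = 0.6706 µM, giving Km = 0.6706 − 0.479 = 0.192 µM.

0.192 µM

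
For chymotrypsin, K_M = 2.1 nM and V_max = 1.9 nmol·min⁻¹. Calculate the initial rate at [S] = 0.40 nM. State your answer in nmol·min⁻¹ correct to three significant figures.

0.304 nmol·min⁻¹

[S]/(Km+[S]) = 0.40/2.500 = 0.1600, the fractional saturation.
v = 0.1600 × Vmax = 0.1600 × 1.9 = 0.304 nmol·min⁻¹.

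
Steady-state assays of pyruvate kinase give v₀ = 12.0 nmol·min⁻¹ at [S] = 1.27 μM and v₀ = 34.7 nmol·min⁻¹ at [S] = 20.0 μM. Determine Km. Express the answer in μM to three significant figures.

2.94 μM

In reciprocal form, 1/v = (Km/Vmax)·(1/[S]) + 1/Vmax. The two points give (1/[S], 1/v) = (0.7874, 0.08333) and (0.05000, 0.02882).
Slope = (0.08333 − 0.02882)/(0.7874 − 0.05000) = 0.07393; intercept = 0.08333 − 0.07393×0.7874 = 0.02512.
Vmax = 1/intercept = 39.8 nmol·min⁻¹; Km = slope × Vmax = 0.07393 × 39.8 = 2.94 μM.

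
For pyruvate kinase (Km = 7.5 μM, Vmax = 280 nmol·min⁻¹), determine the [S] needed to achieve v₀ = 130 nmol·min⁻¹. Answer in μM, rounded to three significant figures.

The required fractional saturation is v/Vmax = 130/280 = 0.4643.
Then [S]/(Km+[S]) = 0.4643 ⇒ [S] = 7.5 × 0.4643/(1 − 0.4643) = 6.50 μM.

6.50 μM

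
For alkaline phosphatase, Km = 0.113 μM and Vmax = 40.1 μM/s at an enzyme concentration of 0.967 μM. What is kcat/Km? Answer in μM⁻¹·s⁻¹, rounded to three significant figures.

367 μM⁻¹·s⁻¹

kcat = Vmax/[E]total = 40.1/0.967 = 41.5 s⁻¹.
kcat/Km = 41.5/0.113 = 367 μM⁻¹·s⁻¹.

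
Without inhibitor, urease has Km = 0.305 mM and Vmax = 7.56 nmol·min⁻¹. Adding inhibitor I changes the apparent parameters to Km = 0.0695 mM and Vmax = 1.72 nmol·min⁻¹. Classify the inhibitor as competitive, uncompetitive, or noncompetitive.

Both Km and Vmax decrease by the same factor (~4.39-fold) — characteristic of uncompetitive inhibition.

uncompetitive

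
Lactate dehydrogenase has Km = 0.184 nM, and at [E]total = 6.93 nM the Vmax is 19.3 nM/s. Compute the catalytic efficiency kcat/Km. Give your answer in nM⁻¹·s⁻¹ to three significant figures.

15.1 nM⁻¹·s⁻¹

kcat = Vmax/[E]total = 19.3/6.93 = 2.78 s⁻¹.
kcat/Km = 2.78/0.184 = 15.1 nM⁻¹·s⁻¹.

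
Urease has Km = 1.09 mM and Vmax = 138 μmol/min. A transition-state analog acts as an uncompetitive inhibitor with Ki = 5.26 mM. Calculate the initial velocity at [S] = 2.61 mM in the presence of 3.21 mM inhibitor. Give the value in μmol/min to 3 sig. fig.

With α = 1 + [I]/Ki = 1 + 3.21/5.26 = 1.610, the uncompetitive rate law is v = (Vmax/α)·[S] / (Km/α + [S]).
v = (138/1.610)×2.61 / (1.09/1.610 + 2.61) = 223.7/3.287 = 68.1 μmol/min.

68.1 μmol/min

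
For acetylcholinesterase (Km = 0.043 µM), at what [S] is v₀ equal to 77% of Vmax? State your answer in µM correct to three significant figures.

0.144 µM

v/Vmax = [S]/(Km+[S]) = 0.77, so [S] = Km·0.77/(1 − 0.77) = 0.043 × 3.348.
[S] = 0.144 µM.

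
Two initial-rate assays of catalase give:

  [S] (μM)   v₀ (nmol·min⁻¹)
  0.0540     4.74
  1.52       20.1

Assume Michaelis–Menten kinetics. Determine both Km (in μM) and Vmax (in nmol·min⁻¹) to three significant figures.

Km = 0.206 μM; Vmax = 22.8 nmol·min⁻¹

In reciprocal form, 1/v = (Km/Vmax)·(1/[S]) + 1/Vmax. The two points give (1/[S], 1/v) = (18.52, 0.2110) and (0.6579, 0.04975).
Slope = (0.2110 − 0.04975)/(18.52 − 0.6579) = 0.009027; intercept = 0.2110 − 0.009027×18.52 = 0.04381.
Vmax = 1/intercept = 22.8 nmol·min⁻¹; Km = slope × Vmax = 0.009027 × 22.8 = 0.206 μM.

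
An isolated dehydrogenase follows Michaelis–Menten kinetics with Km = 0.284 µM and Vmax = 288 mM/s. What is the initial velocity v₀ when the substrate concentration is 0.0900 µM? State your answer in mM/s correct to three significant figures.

69.3 mM/s

v = Vmax·[S]/(Km + [S]) = 288 × 0.0900 / (0.284 + 0.0900)
  = 25.92 / 0.3740 = 69.3 mM/s.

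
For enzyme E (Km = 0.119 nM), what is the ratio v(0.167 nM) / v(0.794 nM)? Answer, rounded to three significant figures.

0.671

The fractional saturations are [S]/(Km+[S]) = 0.794/0.9130 = 0.8697 and 0.167/0.2860 = 0.5839.
v₂/v₁ is just their ratio: 0.5839/0.8697 = 0.671.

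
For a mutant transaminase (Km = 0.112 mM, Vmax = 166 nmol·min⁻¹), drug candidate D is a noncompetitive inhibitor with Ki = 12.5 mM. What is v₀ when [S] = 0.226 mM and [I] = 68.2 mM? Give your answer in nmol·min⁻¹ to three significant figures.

17.2 nmol·min⁻¹

With α = 1 + [I]/Ki = 1 + 68.2/12.5 = 6.456, the noncompetitive rate law is v = (Vmax/α)·[S] / (Km + [S]).
v = (166/6.456)×0.226 / (0.112 + 0.226) = 5.811/0.3380 = 17.2 nmol·min⁻¹.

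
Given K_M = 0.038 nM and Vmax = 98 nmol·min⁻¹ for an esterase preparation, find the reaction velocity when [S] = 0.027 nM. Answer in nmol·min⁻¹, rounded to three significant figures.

v = Vmax·[S]/(Km + [S]) = 98 × 0.027 / (0.038 + 0.027)
  = 2.646 / 0.06500 = 40.7 nmol·min⁻¹.

40.7 nmol·min⁻¹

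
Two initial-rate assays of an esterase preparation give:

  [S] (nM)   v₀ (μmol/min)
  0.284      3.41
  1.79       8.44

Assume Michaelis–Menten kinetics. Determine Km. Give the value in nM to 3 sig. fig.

From v = Vmax[S]/(Km+[S]), each point gives Vmax = v(Km+[S])/[S].
Equating: 3.41(Km+0.284)/0.284 = 8.44(Km+1.79)/1.79.
12.01·Km + 3.41 = 4.715·Km + 8.44, so (12.01 − 4.715)·Km = 8.44 − 3.41.
Km = 5.030/7.292 = 0.690 nM; then Vmax = 3.41(0.690+0.284)/0.284 = 11.7 μmol/min.

0.690 nM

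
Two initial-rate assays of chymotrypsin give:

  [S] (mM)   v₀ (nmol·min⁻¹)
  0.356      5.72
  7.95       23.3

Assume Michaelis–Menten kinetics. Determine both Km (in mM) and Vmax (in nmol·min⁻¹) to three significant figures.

Km = 1.34 mM; Vmax = 27.2 nmol·min⁻¹

From v = Vmax[S]/(Km+[S]), each point gives Vmax = v(Km+[S])/[S].
Equating: 5.72(Km+0.356)/0.356 = 23.3(Km+7.95)/7.95.
16.07·Km + 5.72 = 2.931·Km + 23.3, so (16.07 − 2.931)·Km = 23.3 − 5.72.
Km = 17.58/13.14 = 1.34 mM; then Vmax = 5.72(1.34+0.356)/0.356 = 27.2 nmol·min⁻¹.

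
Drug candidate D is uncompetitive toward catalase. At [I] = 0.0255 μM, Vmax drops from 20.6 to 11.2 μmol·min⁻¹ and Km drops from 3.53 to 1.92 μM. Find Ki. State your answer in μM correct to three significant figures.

0.0304 μM

Uncompetitive: Vmax,app = Vmax/α (and Km,app = Km/α) with α = 1 + [I]/Ki.
α = Vmax/Vmax,app = 20.6/11.2 = 1.839.
Since α = 1 + [I]/Ki, [I]/Ki = 1.839 − 1 = 0.8393 and Ki = 0.0255/0.8393 = 0.0304 μM.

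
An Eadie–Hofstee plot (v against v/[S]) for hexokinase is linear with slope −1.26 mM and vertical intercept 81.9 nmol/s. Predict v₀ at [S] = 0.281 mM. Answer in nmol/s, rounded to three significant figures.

14.9 nmol/s

In the Eadie–Hofstee form v = Vmax − Km·(v/[S]), the slope is −Km and the intercept is Vmax, so Km = 1.26 mM and Vmax = 81.9 nmol/s.
v = 81.9 × 0.281/(1.26 + 0.281) = 14.9 nmol/s.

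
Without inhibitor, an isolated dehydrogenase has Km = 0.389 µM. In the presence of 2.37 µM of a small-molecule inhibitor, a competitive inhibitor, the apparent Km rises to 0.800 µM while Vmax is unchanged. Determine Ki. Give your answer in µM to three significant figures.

Competitive: Km,app = α·Km with α = 1 + [I]/Ki.
α = Km,app/Km = 0.800/0.389 = 2.057.
Ki = [I]/(α − 1) = 2.37/1.057 = 2.24 µM.

2.24 µM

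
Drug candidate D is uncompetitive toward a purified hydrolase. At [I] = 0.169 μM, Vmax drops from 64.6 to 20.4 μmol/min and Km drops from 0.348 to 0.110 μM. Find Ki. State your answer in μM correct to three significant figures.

Uncompetitive: Vmax,app = Vmax/α (and Km,app = Km/α) with α = 1 + [I]/Ki.
α = Vmax/Vmax,app = 64.6/20.4 = 3.167.
Ki = [I]/(α − 1) = 0.169/2.167 = 0.0780 μM.

0.0780 μM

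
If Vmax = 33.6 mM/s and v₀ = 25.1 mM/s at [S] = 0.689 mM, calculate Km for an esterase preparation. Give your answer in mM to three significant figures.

0.233 mM

v/Vmax = 25.1/33.6 = 0.7470 = [S]/(Km+[S]).
So Km + [S] = [S]/0.7470 = 0.9223 mM, giving Km = 0.9223 − 0.689 = 0.233 mM.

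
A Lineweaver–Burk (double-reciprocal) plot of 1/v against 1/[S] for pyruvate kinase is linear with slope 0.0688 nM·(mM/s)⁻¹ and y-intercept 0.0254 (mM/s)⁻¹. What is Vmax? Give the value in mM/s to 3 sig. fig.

The y-intercept of a Lineweaver–Burk plot equals 1/Vmax, so Vmax = 1/0.0254 = 39.4 mM/s.

39.4 mM/s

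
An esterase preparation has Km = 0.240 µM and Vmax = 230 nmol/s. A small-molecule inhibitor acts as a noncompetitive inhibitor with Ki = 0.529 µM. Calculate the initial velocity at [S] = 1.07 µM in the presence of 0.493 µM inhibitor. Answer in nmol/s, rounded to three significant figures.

With α = 1 + [I]/Ki = 1 + 0.493/0.529 = 1.932, the noncompetitive rate law is v = (Vmax/α)·[S] / (Km + [S]).
v = (230/1.932)×1.07 / (0.240 + 1.07) = 127.4/1.310 = 97.2 nmol/s.

97.2 nmol/s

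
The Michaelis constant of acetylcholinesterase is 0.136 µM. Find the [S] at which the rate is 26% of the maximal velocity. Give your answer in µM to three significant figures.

v/Vmax = [S]/(Km+[S]) = 0.26, so [S] = Km·0.26/(1 − 0.26) = 0.136 × 0.3514.
[S] = 0.0478 µM.

0.0478 µM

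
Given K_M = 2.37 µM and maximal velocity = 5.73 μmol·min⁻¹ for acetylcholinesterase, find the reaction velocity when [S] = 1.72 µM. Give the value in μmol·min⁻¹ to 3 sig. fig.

v = Vmax·[S]/(Km + [S]) = 5.73 × 1.72 / (2.37 + 1.72)
  = 9.856 / 4.090 = 2.41 μmol·min⁻¹.

2.41 μmol·min⁻¹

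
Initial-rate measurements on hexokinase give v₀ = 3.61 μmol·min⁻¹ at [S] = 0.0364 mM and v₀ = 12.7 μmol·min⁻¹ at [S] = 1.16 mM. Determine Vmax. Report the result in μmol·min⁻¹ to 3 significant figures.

From v = Vmax[S]/(Km+[S]), each point gives Vmax = v(Km+[S])/[S].
Equating: 3.61(Km+0.0364)/0.0364 = 12.7(Km+1.16)/1.16.
99.18·Km + 3.61 = 10.95·Km + 12.7, so (99.18 − 10.95)·Km = 12.7 − 3.61.
Km = 9.090/88.23 = 0.103 mM; then Vmax = 3.61(0.103+0.0364)/0.0364 = 13.8 μmol·min⁻¹.

13.8 μmol·min⁻¹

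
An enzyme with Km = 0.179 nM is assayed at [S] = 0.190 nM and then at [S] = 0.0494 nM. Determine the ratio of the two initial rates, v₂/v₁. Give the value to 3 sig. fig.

0.420

The fractional saturations are [S]/(Km+[S]) = 0.190/0.3690 = 0.5149 and 0.0494/0.2284 = 0.2163.
v₂/v₁ is just their ratio: 0.2163/0.5149 = 0.420.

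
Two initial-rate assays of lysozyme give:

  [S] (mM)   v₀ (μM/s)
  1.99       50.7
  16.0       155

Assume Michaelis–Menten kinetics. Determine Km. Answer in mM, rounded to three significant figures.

In reciprocal form, 1/v = (Km/Vmax)·(1/[S]) + 1/Vmax. The two points give (1/[S], 1/v) = (0.5025, 0.01972) and (0.06250, 0.006452).
Slope = (0.01972 − 0.006452)/(0.5025 − 0.06250) = 0.03016; intercept = 0.01972 − 0.03016×0.5025 = 0.004566.
Vmax = 1/intercept = 219 μM/s; Km = slope × Vmax = 0.03016 × 219 = 6.61 mM.

6.61 mM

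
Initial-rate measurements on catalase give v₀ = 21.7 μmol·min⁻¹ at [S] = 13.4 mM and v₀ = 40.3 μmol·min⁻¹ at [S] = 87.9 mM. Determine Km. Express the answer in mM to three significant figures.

From v = Vmax[S]/(Km+[S]), each point gives Vmax = v(Km+[S])/[S].
Equating: 21.7(Km+13.4)/13.4 = 40.3(Km+87.9)/87.9.
1.619·Km + 21.7 = 0.4585·Km + 40.3, so (1.619 − 0.4585)·Km = 40.3 − 21.7.
Km = 18.60/1.161 = 16.0 mM; then Vmax = 21.7(16.0+13.4)/13.4 = 47.6 μmol·min⁻¹.

16.0 mM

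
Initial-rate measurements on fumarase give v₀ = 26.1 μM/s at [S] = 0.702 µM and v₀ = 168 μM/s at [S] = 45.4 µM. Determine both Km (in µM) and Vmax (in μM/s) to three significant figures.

Km = 4.24 µM; Vmax = 184 μM/s

From v = Vmax[S]/(Km+[S]), each point gives Vmax = v(Km+[S])/[S].
Equating: 26.1(Km+0.702)/0.702 = 168(Km+45.4)/45.4.
37.18·Km + 26.1 = 3.700·Km + 168, so (37.18 − 3.700)·Km = 168 − 26.1.
Km = 141.9/33.48 = 4.24 µM; then Vmax = 26.1(4.24+0.702)/0.702 = 184 μM/s.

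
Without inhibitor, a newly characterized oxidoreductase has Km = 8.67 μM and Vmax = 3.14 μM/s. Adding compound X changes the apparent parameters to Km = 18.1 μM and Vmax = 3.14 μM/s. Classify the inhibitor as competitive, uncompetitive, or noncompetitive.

Km increases (8.67 → 18.1 μM) while Vmax is unchanged — the hallmark of competitive inhibition.

competitive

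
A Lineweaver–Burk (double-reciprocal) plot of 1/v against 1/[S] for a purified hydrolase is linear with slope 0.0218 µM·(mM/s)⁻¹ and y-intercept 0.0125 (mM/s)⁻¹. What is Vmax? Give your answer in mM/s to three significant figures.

80.0 mM/s

The y-intercept of a Lineweaver–Burk plot equals 1/Vmax, so Vmax = 1/0.0125 = 80.0 mM/s.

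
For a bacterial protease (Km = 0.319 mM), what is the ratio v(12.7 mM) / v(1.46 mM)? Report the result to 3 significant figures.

Since Vmax cancels, v₂/v₁ = [S]₂(Km+[S]₁) / [S]₁(Km+[S]₂).
= 12.7×(0.319+1.46) / (1.46×(0.319+12.7)) = 22.59/19.01 = 1.19.

1.19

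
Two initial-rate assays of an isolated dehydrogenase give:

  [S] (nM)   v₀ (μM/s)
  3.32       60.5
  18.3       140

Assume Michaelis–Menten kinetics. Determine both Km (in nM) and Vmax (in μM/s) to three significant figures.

Km = 7.52 nM; Vmax = 198 μM/s

In reciprocal form, 1/v = (Km/Vmax)·(1/[S]) + 1/Vmax. The two points give (1/[S], 1/v) = (0.3012, 0.01653) and (0.05464, 0.007143).
Slope = (0.01653 − 0.007143)/(0.3012 − 0.05464) = 0.03807; intercept = 0.01653 − 0.03807×0.3012 = 0.005063.
Vmax = 1/intercept = 198 μM/s; Km = slope × Vmax = 0.03807 × 198 = 7.52 nM.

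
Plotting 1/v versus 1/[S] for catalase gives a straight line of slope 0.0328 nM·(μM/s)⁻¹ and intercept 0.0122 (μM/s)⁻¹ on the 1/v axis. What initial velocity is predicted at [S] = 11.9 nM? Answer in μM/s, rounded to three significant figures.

66.9 μM/s

The y-intercept is 1/Vmax, so Vmax = 1/0.0122 = 82.0 μM/s.
The slope is Km/Vmax, so Km = 0.0328 × 82.0 = 2.69 nM.
Then v = 82.0 × 11.9/(2.69 + 11.9) = 66.9 μM/s.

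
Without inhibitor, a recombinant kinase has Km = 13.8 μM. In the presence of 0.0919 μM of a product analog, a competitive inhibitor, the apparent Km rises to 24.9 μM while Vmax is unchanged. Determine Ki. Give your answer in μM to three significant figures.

0.114 μM

Competitive: Km,app = α·Km with α = 1 + [I]/Ki.
α = Km,app/Km = 24.9/13.8 = 1.804.
Since α = 1 + [I]/Ki, [I]/Ki = 1.804 − 1 = 0.8043 and Ki = 0.0919/0.8043 = 0.114 μM.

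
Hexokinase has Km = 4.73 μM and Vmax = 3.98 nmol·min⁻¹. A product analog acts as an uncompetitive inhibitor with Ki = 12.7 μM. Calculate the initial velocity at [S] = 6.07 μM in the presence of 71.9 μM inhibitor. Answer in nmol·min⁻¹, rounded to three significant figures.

0.535 nmol·min⁻¹

With α = 1 + [I]/Ki = 1 + 71.9/12.7 = 6.661, the uncompetitive rate law is v = (Vmax/α)·[S] / (Km/α + [S]).
v = (3.98/6.661)×6.07 / (4.73/6.661 + 6.07) = 3.627/6.780 = 0.535 nmol·min⁻¹.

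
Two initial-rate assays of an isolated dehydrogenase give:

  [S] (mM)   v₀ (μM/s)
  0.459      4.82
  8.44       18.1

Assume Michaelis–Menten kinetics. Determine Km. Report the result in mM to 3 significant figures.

1.59 mM

In reciprocal form, 1/v = (Km/Vmax)·(1/[S]) + 1/Vmax. The two points give (1/[S], 1/v) = (2.179, 0.2075) and (0.1185, 0.05525).
Slope = (0.2075 − 0.05525)/(2.179 − 0.1185) = 0.07389; intercept = 0.2075 − 0.07389×2.179 = 0.04649.
Vmax = 1/intercept = 21.5 μM/s; Km = slope × Vmax = 0.07389 × 21.5 = 1.59 mM.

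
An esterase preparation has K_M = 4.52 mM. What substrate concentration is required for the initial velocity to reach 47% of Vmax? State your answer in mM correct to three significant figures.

4.01 mM

v/Vmax = [S]/(Km+[S]) = 0.47, so [S] = Km·0.47/(1 − 0.47) = 4.52 × 0.8868.
[S] = 4.01 mM.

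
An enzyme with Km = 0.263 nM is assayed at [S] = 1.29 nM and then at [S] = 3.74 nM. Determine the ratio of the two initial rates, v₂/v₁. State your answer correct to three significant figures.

Since Vmax cancels, v₂/v₁ = [S]₂(Km+[S]₁) / [S]₁(Km+[S]₂).
= 3.74×(0.263+1.29) / (1.29×(0.263+3.74)) = 5.808/5.164 = 1.12.

1.12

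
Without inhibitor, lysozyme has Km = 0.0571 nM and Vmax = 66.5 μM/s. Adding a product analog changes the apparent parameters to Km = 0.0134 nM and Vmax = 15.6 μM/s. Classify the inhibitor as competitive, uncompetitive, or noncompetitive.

Both Km and Vmax decrease by the same factor (~4.27-fold) — characteristic of uncompetitive inhibition.

uncompetitive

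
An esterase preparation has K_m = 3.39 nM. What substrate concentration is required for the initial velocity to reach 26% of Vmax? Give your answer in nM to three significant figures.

v/Vmax = [S]/(Km+[S]) = 0.26, so [S] = Km·0.26/(1 − 0.26) = 3.39 × 0.3514.
[S] = 1.19 nM.

1.19 nM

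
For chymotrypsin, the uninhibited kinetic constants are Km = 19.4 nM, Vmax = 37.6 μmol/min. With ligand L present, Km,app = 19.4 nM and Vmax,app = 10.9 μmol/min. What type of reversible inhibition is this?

noncompetitive

Vmax decreases (37.6 → 10.9 μmol/min) while Km is unchanged — pure noncompetitive inhibition.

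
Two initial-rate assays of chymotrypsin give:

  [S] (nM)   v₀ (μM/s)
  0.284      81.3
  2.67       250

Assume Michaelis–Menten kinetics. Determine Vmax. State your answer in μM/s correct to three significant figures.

332 μM/s

In reciprocal form, 1/v = (Km/Vmax)·(1/[S]) + 1/Vmax. The two points give (1/[S], 1/v) = (3.521, 0.01230) and (0.3745, 0.004000).
Slope = (0.01230 − 0.004000)/(3.521 − 0.3745) = 0.002638; intercept = 0.01230 − 0.002638×3.521 = 0.003012.
Vmax = 1/intercept = 332 μM/s; Km = slope × Vmax = 0.002638 × 332 = 0.876 nM.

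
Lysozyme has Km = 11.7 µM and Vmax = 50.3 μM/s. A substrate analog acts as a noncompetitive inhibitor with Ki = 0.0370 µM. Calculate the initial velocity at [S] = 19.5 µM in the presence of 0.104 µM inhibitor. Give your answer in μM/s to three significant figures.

With α = 1 + [I]/Ki = 1 + 0.104/0.0370 = 3.811, the noncompetitive rate law is v = (Vmax/α)·[S] / (Km + [S]).
v = (50.3/3.811)×19.5 / (11.7 + 19.5) = 257.4/31.20 = 8.25 μM/s.

8.25 μM/s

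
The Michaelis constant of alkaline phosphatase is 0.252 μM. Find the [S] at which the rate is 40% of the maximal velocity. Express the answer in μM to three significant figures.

v/Vmax = [S]/(Km+[S]) = 0.4, so [S] = Km·0.4/(1 − 0.4) = 0.252 × 0.6667.
[S] = 0.168 μM.

0.168 μM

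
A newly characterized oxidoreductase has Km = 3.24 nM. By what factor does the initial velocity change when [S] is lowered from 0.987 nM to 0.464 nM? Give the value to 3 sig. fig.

The fractional saturations are [S]/(Km+[S]) = 0.987/4.227 = 0.2335 and 0.464/3.704 = 0.1253.
v₂/v₁ is just their ratio: 0.1253/0.2335 = 0.536.

0.536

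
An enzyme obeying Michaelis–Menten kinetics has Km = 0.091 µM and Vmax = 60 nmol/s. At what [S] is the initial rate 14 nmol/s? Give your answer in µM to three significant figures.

0.0277 µM

The required fractional saturation is v/Vmax = 14/60 = 0.2333.
Then [S]/(Km+[S]) = 0.2333 ⇒ [S] = 0.091 × 0.2333/(1 − 0.2333) = 0.0277 µM.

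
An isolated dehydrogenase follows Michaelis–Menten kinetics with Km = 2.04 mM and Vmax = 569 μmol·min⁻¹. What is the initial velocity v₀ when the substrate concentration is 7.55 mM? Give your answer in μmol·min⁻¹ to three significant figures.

v = Vmax·[S]/(Km + [S]) = 569 × 7.55 / (2.04 + 7.55)
  = 4296 / 9.590 = 448 μmol·min⁻¹.

448 μmol·min⁻¹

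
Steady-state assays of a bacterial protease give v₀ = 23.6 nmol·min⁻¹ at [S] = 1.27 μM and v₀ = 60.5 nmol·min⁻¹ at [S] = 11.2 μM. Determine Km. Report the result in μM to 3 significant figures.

2.80 μM

From v = Vmax[S]/(Km+[S]), each point gives Vmax = v(Km+[S])/[S].
Equating: 23.6(Km+1.27)/1.27 = 60.5(Km+11.2)/11.2.
18.58·Km + 23.6 = 5.402·Km + 60.5, so (18.58 − 5.402)·Km = 60.5 − 23.6.
Km = 36.90/13.18 = 2.80 μM; then Vmax = 23.6(2.80+1.27)/1.27 = 75.6 nmol·min⁻¹.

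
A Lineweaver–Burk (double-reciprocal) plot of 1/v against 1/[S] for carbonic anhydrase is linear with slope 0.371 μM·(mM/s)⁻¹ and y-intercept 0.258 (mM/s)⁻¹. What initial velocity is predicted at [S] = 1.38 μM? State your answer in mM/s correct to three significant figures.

1.90 mM/s

The y-intercept is 1/Vmax, so Vmax = 1/0.258 = 3.88 mM/s.
The slope is Km/Vmax, so Km = 0.371 × 3.88 = 1.44 μM.
Then v = 3.88 × 1.38/(1.44 + 1.38) = 1.90 mM/s.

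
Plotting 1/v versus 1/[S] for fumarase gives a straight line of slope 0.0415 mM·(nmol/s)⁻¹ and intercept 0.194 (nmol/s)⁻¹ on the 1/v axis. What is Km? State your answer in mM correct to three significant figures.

0.214 mM

y-intercept = 1/Vmax ⇒ Vmax = 5.15 nmol/s; slope = Km/Vmax ⇒ Km = slope × Vmax.
Km = 0.0415 × 5.15 = 0.214 mM.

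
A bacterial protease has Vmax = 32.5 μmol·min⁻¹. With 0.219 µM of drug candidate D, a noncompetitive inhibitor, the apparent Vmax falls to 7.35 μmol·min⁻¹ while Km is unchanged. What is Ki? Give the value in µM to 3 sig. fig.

0.0640 µM

Noncompetitive: Vmax,app = Vmax/α with α = 1 + [I]/Ki.
α = Vmax/Vmax,app = 32.5/7.35 = 4.422.
Ki = [I]/(α − 1) = 0.219/3.422 = 0.0640 µM.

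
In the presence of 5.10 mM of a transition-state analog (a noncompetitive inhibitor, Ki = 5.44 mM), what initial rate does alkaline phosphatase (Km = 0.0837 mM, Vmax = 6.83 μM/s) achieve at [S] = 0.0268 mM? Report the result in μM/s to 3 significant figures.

0.855 μM/s

With α = 1 + [I]/Ki = 1 + 5.10/5.44 = 1.938, the noncompetitive rate law is v = (Vmax/α)·[S] / (Km + [S]).
v = (6.83/1.938)×0.0268 / (0.0837 + 0.0268) = 0.09447/0.1105 = 0.855 μM/s.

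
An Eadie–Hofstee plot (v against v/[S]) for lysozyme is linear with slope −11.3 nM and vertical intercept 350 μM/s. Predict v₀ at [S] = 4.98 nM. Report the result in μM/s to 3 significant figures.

107 μM/s

In the Eadie–Hofstee form v = Vmax − Km·(v/[S]), the slope is −Km and the intercept is Vmax, so Km = 11.3 nM and Vmax = 350 μM/s.
v = 350 × 4.98/(11.3 + 4.98) = 107 μM/s.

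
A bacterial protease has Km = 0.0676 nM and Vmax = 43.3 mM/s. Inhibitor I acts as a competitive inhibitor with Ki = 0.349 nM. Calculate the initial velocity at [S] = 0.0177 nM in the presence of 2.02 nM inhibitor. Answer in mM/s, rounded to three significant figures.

1.61 mM/s

With α = 1 + [I]/Ki = 1 + 2.02/0.349 = 6.788, the competitive rate law is v = Vmax[S] / (αKm + [S]).
v = 43.3×0.0177 / (6.788×0.0676 + 0.0177) = 0.7664/0.4766 = 1.61 mM/s.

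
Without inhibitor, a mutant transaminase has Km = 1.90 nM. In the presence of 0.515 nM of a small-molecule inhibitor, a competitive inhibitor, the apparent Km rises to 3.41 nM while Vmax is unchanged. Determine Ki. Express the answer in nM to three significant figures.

0.648 nM

Competitive: Km,app = α·Km with α = 1 + [I]/Ki.
α = Km,app/Km = 3.41/1.90 = 1.795.
Ki = [I]/(α − 1) = 0.515/0.7947 = 0.648 nM.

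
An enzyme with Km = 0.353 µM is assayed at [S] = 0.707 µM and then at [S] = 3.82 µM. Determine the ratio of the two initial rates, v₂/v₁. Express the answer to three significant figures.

Since Vmax cancels, v₂/v₁ = [S]₂(Km+[S]₁) / [S]₁(Km+[S]₂).
= 3.82×(0.353+0.707) / (0.707×(0.353+3.82)) = 4.049/2.950 = 1.37.

1.37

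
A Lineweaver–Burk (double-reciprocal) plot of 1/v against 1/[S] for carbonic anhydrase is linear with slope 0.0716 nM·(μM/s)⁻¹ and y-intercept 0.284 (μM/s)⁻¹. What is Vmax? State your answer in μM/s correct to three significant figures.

The y-intercept of a Lineweaver–Burk plot equals 1/Vmax, so Vmax = 1/0.284 = 3.52 μM/s.

3.52 μM/s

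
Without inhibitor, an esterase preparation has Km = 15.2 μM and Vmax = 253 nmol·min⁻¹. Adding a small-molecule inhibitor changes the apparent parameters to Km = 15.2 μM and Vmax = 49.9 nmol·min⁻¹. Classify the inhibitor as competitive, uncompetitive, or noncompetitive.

Vmax decreases (253 → 49.9 nmol·min⁻¹) while Km is unchanged — pure noncompetitive inhibition.

noncompetitive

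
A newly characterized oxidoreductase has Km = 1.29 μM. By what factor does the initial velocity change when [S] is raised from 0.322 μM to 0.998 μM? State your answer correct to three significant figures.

The fractional saturations are [S]/(Km+[S]) = 0.322/1.612 = 0.1998 and 0.998/2.288 = 0.4362.
v₂/v₁ is just their ratio: 0.4362/0.1998 = 2.18.

2.18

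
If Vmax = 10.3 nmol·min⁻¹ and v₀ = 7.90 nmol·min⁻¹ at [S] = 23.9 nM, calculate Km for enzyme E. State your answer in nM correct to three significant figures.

7.26 nM

From v = Vmax[S]/(Km+[S]), Km = [S](Vmax − v)/v.
Km = 23.9 × (10.3 − 7.90) / 7.90 = 57.36/7.90 = 7.26 nM.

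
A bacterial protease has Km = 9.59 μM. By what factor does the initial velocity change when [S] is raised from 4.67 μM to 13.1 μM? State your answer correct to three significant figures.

1.76

Since Vmax cancels, v₂/v₁ = [S]₂(Km+[S]₁) / [S]₁(Km+[S]₂).
= 13.1×(9.59+4.67) / (4.67×(9.59+13.1)) = 186.8/106.0 = 1.76.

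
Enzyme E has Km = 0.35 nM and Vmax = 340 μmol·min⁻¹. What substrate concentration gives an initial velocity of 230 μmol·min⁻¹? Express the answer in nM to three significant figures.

Rearranging v = Vmax[S]/(Km+[S]) gives [S] = Km·v/(Vmax − v).
[S] = 0.35 × 230 / (340 − 230) = 80.50/110.0 = 0.732 nM.

0.732 nM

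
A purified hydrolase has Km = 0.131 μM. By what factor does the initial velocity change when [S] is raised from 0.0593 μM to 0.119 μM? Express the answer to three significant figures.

The fractional saturations are [S]/(Km+[S]) = 0.0593/0.1903 = 0.3116 and 0.119/0.2500 = 0.4760.
v₂/v₁ is just their ratio: 0.4760/0.3116 = 1.53.

1.53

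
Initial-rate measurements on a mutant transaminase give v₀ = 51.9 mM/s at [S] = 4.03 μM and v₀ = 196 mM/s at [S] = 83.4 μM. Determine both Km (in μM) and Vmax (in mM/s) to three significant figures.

From v = Vmax[S]/(Km+[S]), each point gives Vmax = v(Km+[S])/[S].
Equating: 51.9(Km+4.03)/4.03 = 196(Km+83.4)/83.4.
12.88·Km + 51.9 = 2.350·Km + 196, so (12.88 − 2.350)·Km = 196 − 51.9.
Km = 144.1/10.53 = 13.7 μM; then Vmax = 51.9(13.7+4.03)/4.03 = 228 mM/s.

Km = 13.7 μM; Vmax = 228 mM/s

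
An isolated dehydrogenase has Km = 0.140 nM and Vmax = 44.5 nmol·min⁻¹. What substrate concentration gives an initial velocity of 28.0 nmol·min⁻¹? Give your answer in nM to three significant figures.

0.238 nM

The required fractional saturation is v/Vmax = 28.0/44.5 = 0.6292.
Then [S]/(Km+[S]) = 0.6292 ⇒ [S] = 0.140 × 0.6292/(1 − 0.6292) = 0.238 nM.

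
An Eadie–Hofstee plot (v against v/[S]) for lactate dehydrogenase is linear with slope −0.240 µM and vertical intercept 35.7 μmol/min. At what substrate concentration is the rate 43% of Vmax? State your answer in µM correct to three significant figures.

The Eadie–Hofstee slope gives Km = 0.240 µM (slope = −Km).
v/Vmax = [S]/(Km+[S]) = 0.43 ⇒ [S] = Km·0.43/(1−0.43) = 0.240 × 0.7544 = 0.181 µM.

0.181 µM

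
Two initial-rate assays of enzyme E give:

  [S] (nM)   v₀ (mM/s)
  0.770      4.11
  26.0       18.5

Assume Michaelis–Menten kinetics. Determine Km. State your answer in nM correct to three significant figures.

From v = Vmax[S]/(Km+[S]), each point gives Vmax = v(Km+[S])/[S].
Equating: 4.11(Km+0.770)/0.770 = 18.5(Km+26.0)/26.0.
5.338·Km + 4.11 = 0.7115·Km + 18.5, so (5.338 − 0.7115)·Km = 18.5 − 4.11.
Km = 14.39/4.626 = 3.11 nM; then Vmax = 4.11(3.11+0.770)/0.770 = 20.7 mM/s.

3.11 nM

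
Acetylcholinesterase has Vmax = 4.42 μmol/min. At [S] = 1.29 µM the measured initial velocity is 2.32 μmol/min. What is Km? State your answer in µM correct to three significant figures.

1.17 µM

v/Vmax = 2.32/4.42 = 0.5249 = [S]/(Km+[S]).
So Km + [S] = [S]/0.5249 = 2.458 µM, giving Km = 2.458 − 1.29 = 1.17 µM.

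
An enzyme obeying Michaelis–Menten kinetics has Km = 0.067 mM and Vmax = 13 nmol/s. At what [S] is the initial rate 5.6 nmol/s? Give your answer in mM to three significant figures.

0.0507 mM

Rearranging v = Vmax[S]/(Km+[S]) gives [S] = Km·v/(Vmax − v).
[S] = 0.067 × 5.6 / (13 − 5.6) = 0.3752/7.400 = 0.0507 mM.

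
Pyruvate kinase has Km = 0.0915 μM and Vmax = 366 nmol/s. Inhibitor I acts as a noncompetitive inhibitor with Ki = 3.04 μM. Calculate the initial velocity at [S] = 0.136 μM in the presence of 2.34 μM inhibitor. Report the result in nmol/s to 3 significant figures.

With α = 1 + [I]/Ki = 1 + 2.34/3.04 = 1.770, the noncompetitive rate law is v = (Vmax/α)·[S] / (Km + [S]).
v = (366/1.770)×0.136 / (0.0915 + 0.136) = 28.13/0.2275 = 124 nmol/s.

124 nmol/s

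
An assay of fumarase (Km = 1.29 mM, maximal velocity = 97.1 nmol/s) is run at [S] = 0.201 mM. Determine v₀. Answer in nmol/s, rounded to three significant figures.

v = Vmax·[S]/(Km + [S]) = 97.1 × 0.201 / (1.29 + 0.201)
  = 19.52 / 1.491 = 13.1 nmol/s.

13.1 nmol/s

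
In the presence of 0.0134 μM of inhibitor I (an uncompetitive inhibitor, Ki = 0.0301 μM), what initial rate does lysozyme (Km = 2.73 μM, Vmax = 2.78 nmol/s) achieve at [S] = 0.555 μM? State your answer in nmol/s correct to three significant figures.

0.437 nmol/s

With α = 1 + [I]/Ki = 1 + 0.0134/0.0301 = 1.445, the uncompetitive rate law is v = (Vmax/α)·[S] / (Km/α + [S]).
v = (2.78/1.445)×0.555 / (2.73/1.445 + 0.555) = 1.068/2.444 = 0.437 nmol/s.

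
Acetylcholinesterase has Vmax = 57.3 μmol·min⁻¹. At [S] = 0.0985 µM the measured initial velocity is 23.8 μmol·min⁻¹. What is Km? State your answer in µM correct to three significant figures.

From v = Vmax[S]/(Km+[S]), Km = [S](Vmax − v)/v.
Km = 0.0985 × (57.3 − 23.8) / 23.8 = 3.300/23.8 = 0.139 µM.

0.139 µM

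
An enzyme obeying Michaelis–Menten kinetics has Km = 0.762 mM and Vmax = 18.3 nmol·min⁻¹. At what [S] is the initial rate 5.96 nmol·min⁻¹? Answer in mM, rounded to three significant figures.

Rearranging v = Vmax[S]/(Km+[S]) gives [S] = Km·v/(Vmax − v).
[S] = 0.762 × 5.96 / (18.3 − 5.96) = 4.542/12.34 = 0.368 mM.

0.368 mM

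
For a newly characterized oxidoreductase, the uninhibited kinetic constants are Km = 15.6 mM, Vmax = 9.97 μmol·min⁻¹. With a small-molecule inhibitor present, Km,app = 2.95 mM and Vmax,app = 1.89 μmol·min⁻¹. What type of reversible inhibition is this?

Both Km and Vmax decrease by the same factor (~5.28-fold) — characteristic of uncompetitive inhibition.

uncompetitive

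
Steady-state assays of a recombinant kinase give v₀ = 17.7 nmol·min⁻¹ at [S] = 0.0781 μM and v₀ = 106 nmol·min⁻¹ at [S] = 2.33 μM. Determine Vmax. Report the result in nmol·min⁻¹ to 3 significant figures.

128 nmol·min⁻¹

In reciprocal form, 1/v = (Km/Vmax)·(1/[S]) + 1/Vmax. The two points give (1/[S], 1/v) = (12.80, 0.05650) and (0.4292, 0.009434).
Slope = (0.05650 − 0.009434)/(12.80 − 0.4292) = 0.003803; intercept = 0.05650 − 0.003803×12.80 = 0.007802.
Vmax = 1/intercept = 128 nmol·min⁻¹; Km = slope × Vmax = 0.003803 × 128 = 0.487 μM.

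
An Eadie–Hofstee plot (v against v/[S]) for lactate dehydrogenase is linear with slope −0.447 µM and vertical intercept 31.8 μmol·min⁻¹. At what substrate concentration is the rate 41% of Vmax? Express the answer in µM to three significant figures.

The Eadie–Hofstee slope gives Km = 0.447 µM (slope = −Km).
v/Vmax = [S]/(Km+[S]) = 0.41 ⇒ [S] = Km·0.41/(1−0.41) = 0.447 × 0.6949 = 0.311 µM.

0.311 µM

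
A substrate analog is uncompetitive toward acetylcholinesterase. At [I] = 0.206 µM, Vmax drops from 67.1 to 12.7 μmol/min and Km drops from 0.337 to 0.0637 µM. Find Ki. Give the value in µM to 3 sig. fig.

Uncompetitive: Vmax,app = Vmax/α (and Km,app = Km/α) with α = 1 + [I]/Ki.
α = Vmax/Vmax,app = 67.1/12.7 = 5.283.
Ki = [I]/(α − 1) = 0.206/4.283 = 0.0481 µM.

0.0481 µM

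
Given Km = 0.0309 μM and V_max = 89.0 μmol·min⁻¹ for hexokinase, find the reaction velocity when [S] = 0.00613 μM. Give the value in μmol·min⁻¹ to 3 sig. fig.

v = Vmax·[S]/(Km + [S]) = 89.0 × 0.00613 / (0.0309 + 0.00613)
  = 0.5456 / 0.03703 = 14.7 μmol·min⁻¹.

14.7 μmol·min⁻¹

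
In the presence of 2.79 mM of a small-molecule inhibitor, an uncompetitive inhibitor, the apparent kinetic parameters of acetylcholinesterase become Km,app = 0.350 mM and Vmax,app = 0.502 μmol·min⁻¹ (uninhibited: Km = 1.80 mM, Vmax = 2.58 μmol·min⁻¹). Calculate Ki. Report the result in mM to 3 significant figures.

Uncompetitive: Vmax,app = Vmax/α (and Km,app = Km/α) with α = 1 + [I]/Ki.
α = Vmax/Vmax,app = 2.58/0.502 = 5.139.
Ki = [I]/(α − 1) = 2.79/4.139 = 0.674 mM.

0.674 mM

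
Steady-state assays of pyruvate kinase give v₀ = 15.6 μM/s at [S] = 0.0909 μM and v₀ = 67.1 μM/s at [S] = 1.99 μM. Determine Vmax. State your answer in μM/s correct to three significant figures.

79.7 μM/s

In reciprocal form, 1/v = (Km/Vmax)·(1/[S]) + 1/Vmax. The two points give (1/[S], 1/v) = (11.00, 0.06410) and (0.5025, 0.01490).
Slope = (0.06410 − 0.01490)/(11.00 − 0.5025) = 0.004686; intercept = 0.06410 − 0.004686×11.00 = 0.01255.
Vmax = 1/intercept = 79.7 μM/s; Km = slope × Vmax = 0.004686 × 79.7 = 0.373 μM.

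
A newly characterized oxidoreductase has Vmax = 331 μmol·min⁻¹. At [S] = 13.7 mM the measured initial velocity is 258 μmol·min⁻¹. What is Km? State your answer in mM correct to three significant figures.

3.88 mM

From v = Vmax[S]/(Km+[S]), Km = [S](Vmax − v)/v.
Km = 13.7 × (331 − 258) / 258 = 1000/258 = 3.88 mM.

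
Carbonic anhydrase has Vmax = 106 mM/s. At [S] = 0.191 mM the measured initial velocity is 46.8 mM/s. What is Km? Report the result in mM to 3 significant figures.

0.242 mM

From v = Vmax[S]/(Km+[S]), Km = [S](Vmax − v)/v.
Km = 0.191 × (106 − 46.8) / 46.8 = 11.31/46.8 = 0.242 mM.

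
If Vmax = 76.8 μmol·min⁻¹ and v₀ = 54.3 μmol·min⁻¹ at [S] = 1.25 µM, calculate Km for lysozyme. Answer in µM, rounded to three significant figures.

v/Vmax = 54.3/76.8 = 0.7070 = [S]/(Km+[S]).
So Km + [S] = [S]/0.7070 = 1.768 µM, giving Km = 1.768 − 1.25 = 0.518 µM.

0.518 µM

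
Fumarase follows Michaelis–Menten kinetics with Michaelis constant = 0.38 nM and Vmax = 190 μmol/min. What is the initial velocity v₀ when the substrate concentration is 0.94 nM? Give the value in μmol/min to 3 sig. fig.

135 μmol/min

[S]/(Km+[S]) = 0.94/1.320 = 0.7121, the fractional saturation.
v = 0.7121 × Vmax = 0.7121 × 190 = 135 μmol/min.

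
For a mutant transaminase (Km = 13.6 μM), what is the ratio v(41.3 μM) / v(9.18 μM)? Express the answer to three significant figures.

The fractional saturations are [S]/(Km+[S]) = 9.18/22.78 = 0.4030 and 41.3/54.90 = 0.7523.
v₂/v₁ is just their ratio: 0.7523/0.4030 = 1.87.

1.87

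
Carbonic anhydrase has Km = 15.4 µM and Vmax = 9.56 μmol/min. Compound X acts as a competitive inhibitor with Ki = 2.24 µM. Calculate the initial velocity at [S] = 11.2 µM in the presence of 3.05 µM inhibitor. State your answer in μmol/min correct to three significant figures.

With α = 1 + [I]/Ki = 1 + 3.05/2.24 = 2.362, the competitive rate law is v = Vmax[S] / (αKm + [S]).
v = 9.56×11.2 / (2.362×15.4 + 11.2) = 107.1/47.57 = 2.25 μmol/min.

2.25 μmol/min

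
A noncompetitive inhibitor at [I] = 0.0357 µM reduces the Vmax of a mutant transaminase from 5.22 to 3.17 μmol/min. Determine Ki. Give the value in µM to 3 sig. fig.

0.0552 µM

Noncompetitive: Vmax,app = Vmax/α with α = 1 + [I]/Ki.
α = Vmax/Vmax,app = 5.22/3.17 = 1.647.
Ki = [I]/(α − 1) = 0.0357/0.6467 = 0.0552 µM.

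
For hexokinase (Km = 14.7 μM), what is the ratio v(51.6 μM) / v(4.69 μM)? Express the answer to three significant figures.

3.22

The fractional saturations are [S]/(Km+[S]) = 4.69/19.39 = 0.2419 and 51.6/66.30 = 0.7783.
v₂/v₁ is just their ratio: 0.7783/0.2419 = 3.22.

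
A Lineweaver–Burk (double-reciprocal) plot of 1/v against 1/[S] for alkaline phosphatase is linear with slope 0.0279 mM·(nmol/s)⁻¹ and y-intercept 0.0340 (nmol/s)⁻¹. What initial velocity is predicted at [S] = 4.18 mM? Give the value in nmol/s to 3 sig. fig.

The y-intercept is 1/Vmax, so Vmax = 1/0.0340 = 29.4 nmol/s.
The slope is Km/Vmax, so Km = 0.0279 × 29.4 = 0.821 mM.
Then v = 29.4 × 4.18/(0.821 + 4.18) = 24.6 nmol/s.

24.6 nmol/s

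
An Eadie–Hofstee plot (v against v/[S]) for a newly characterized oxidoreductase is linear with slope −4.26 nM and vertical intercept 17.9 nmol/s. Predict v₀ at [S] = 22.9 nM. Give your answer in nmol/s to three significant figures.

In the Eadie–Hofstee form v = Vmax − Km·(v/[S]), the slope is −Km and the intercept is Vmax, so Km = 4.26 nM and Vmax = 17.9 nmol/s.
v = 17.9 × 22.9/(4.26 + 22.9) = 15.1 nmol/s.

15.1 nmol/s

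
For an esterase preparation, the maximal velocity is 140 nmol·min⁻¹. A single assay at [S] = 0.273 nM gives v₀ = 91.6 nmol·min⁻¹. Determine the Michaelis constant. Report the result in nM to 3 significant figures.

v/Vmax = 91.6/140 = 0.6543 = [S]/(Km+[S]).
So Km + [S] = [S]/0.6543 = 0.4172 nM, giving Km = 0.4172 − 0.273 = 0.144 nM.

0.144 nM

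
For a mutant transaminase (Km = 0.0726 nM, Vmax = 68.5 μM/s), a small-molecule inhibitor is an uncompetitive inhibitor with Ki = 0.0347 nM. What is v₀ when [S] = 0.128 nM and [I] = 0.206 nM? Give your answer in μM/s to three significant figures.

α = 1 + [I]/Ki = 1 + 0.206/0.0347 = 6.937.
For an uncompetitive inhibitor, both parameters are divided by α, giving Vmax/α and Km/α: Km,app = 0.0105 nM, Vmax,app = 9.88 μM/s.
v = Vmax,app·[S]/(Km,app + [S]) = 9.88 × 0.128/(0.0105 + 0.128) = 9.13 μM/s.

9.13 μM/s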